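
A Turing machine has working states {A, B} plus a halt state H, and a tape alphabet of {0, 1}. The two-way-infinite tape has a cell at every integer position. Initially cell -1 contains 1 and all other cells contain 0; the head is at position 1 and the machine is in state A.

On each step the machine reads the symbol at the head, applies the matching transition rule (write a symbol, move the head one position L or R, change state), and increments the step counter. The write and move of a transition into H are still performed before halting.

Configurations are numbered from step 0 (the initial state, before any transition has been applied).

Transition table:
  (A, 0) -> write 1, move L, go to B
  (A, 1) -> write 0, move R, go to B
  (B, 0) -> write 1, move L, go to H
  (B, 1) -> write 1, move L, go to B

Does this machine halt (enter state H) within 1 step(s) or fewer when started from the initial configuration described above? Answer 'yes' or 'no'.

Step 1: in state A at pos 1, read 0 -> (A,0)->write 1,move L,goto B. Now: state=B, head=0, tape[-2..2]=01010 (head:   ^)
After 1 step(s): state = B (not H) -> not halted within 1 -> no

Answer: no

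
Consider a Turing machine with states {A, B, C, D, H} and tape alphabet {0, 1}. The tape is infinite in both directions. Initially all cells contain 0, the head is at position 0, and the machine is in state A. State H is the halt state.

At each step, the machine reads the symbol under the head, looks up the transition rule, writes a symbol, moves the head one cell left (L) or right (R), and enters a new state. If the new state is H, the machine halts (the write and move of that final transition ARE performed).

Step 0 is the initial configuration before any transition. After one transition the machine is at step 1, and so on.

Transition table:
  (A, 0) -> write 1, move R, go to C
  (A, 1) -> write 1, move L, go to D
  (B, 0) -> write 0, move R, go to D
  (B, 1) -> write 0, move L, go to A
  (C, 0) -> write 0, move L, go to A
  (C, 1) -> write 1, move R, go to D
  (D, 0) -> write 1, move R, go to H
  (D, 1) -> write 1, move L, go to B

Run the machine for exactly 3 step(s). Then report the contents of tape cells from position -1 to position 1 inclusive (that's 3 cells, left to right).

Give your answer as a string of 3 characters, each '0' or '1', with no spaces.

Answer: 010

Derivation:
Step 1: in state A at pos 0, read 0 -> (A,0)->write 1,move R,goto C. Now: state=C, head=1, tape[-1..2]=0100 (head:   ^)
Step 2: in state C at pos 1, read 0 -> (C,0)->write 0,move L,goto A. Now: state=A, head=0, tape[-1..2]=0100 (head:  ^)
Step 3: in state A at pos 0, read 1 -> (A,1)->write 1,move L,goto D. Now: state=D, head=-1, tape[-2..2]=00100 (head:  ^)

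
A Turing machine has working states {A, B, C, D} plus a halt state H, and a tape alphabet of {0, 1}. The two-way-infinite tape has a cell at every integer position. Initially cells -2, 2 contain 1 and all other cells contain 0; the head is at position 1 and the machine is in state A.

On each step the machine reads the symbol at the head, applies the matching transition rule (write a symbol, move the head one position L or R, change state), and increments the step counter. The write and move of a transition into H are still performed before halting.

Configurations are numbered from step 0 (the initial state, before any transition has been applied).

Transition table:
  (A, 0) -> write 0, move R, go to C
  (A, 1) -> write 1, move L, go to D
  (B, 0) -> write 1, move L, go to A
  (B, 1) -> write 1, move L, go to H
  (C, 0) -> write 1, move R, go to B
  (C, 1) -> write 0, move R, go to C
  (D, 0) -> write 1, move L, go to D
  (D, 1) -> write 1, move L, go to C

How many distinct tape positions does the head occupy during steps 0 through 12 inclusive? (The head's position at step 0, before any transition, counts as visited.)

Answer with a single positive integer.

Step 1: in state A at pos 1, read 0 -> (A,0)->write 0,move R,goto C. Now: state=C, head=2, tape[-3..3]=0100010 (head:      ^)
Step 2: in state C at pos 2, read 1 -> (C,1)->write 0,move R,goto C. Now: state=C, head=3, tape[-3..4]=01000000 (head:       ^)
Step 3: in state C at pos 3, read 0 -> (C,0)->write 1,move R,goto B. Now: state=B, head=4, tape[-3..5]=010000100 (head:        ^)
Step 4: in state B at pos 4, read 0 -> (B,0)->write 1,move L,goto A. Now: state=A, head=3, tape[-3..5]=010000110 (head:       ^)
Step 5: in state A at pos 3, read 1 -> (A,1)->write 1,move L,goto D. Now: state=D, head=2, tape[-3..5]=010000110 (head:      ^)
Step 6: in state D at pos 2, read 0 -> (D,0)->write 1,move L,goto D. Now: state=D, head=1, tape[-3..5]=010001110 (head:     ^)
Step 7: in state D at pos 1, read 0 -> (D,0)->write 1,move L,goto D. Now: state=D, head=0, tape[-3..5]=010011110 (head:    ^)
Step 8: in state D at pos 0, read 0 -> (D,0)->write 1,move L,goto D. Now: state=D, head=-1, tape[-3..5]=010111110 (head:   ^)
Step 9: in state D at pos -1, read 0 -> (D,0)->write 1,move L,goto D. Now: state=D, head=-2, tape[-3..5]=011111110 (head:  ^)
Step 10: in state D at pos -2, read 1 -> (D,1)->write 1,move L,goto C. Now: state=C, head=-3, tape[-4..5]=0011111110 (head:  ^)
Step 11: in state C at pos -3, read 0 -> (C,0)->write 1,move R,goto B. Now: state=B, head=-2, tape[-4..5]=0111111110 (head:   ^)
Step 12: in state B at pos -2, read 1 -> (B,1)->write 1,move L,goto H. Now: state=H, head=-3, tape[-4..5]=0111111110 (head:  ^)
Head positions at steps 0..12: starting at 1, distinct positions visited = {-3, -2, -1, 0, 1, 2, 3, 4} -> 8 position(s)

Answer: 8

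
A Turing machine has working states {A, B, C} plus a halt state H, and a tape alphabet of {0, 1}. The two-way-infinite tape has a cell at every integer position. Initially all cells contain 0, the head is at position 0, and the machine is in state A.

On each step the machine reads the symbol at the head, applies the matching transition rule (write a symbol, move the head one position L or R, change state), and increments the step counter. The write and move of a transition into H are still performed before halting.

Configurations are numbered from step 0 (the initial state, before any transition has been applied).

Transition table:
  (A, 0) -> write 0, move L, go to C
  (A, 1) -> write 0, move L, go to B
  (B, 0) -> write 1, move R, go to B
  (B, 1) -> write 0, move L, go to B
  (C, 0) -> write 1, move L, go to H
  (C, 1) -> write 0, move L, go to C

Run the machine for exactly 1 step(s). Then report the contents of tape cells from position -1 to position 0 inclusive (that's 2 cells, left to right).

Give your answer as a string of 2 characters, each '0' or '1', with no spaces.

Step 1: in state A at pos 0, read 0 -> (A,0)->write 0,move L,goto C. Now: state=C, head=-1, tape[-2..1]=0000 (head:  ^)

Answer: 00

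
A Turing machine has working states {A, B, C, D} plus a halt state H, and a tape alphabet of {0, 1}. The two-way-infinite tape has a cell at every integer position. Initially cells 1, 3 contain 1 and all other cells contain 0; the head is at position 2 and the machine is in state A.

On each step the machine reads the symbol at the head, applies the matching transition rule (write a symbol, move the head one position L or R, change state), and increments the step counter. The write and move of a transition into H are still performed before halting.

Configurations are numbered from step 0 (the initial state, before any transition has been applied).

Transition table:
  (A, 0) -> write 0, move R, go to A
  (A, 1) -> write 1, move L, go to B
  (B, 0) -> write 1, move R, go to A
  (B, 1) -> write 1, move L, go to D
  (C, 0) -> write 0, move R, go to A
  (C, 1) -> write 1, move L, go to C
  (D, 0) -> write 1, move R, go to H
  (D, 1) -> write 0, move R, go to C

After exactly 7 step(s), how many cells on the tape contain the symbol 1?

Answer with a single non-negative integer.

Step 1: in state A at pos 2, read 0 -> (A,0)->write 0,move R,goto A. Now: state=A, head=3, tape[0..4]=01010 (head:    ^)
Step 2: in state A at pos 3, read 1 -> (A,1)->write 1,move L,goto B. Now: state=B, head=2, tape[0..4]=01010 (head:   ^)
Step 3: in state B at pos 2, read 0 -> (B,0)->write 1,move R,goto A. Now: state=A, head=3, tape[0..4]=01110 (head:    ^)
Step 4: in state A at pos 3, read 1 -> (A,1)->write 1,move L,goto B. Now: state=B, head=2, tape[0..4]=01110 (head:   ^)
Step 5: in state B at pos 2, read 1 -> (B,1)->write 1,move L,goto D. Now: state=D, head=1, tape[0..4]=01110 (head:  ^)
Step 6: in state D at pos 1, read 1 -> (D,1)->write 0,move R,goto C. Now: state=C, head=2, tape[0..4]=00110 (head:   ^)
Step 7: in state C at pos 2, read 1 -> (C,1)->write 1,move L,goto C. Now: state=C, head=1, tape[0..4]=00110 (head:  ^)
Cells containing 1 after step 7: {2, 3} -> 2 cell(s)

Answer: 2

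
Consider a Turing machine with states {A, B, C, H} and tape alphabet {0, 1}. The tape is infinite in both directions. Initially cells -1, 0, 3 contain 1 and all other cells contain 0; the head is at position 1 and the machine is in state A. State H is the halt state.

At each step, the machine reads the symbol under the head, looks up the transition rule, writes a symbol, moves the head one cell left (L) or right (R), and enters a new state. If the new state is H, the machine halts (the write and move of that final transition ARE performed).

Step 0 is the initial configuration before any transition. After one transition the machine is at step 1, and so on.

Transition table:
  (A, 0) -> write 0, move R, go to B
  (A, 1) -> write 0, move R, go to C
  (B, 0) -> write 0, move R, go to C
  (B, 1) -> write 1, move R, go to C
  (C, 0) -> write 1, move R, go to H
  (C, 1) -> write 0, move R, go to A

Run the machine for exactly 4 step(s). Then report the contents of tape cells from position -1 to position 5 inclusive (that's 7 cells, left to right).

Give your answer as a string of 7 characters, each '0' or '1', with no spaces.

Step 1: in state A at pos 1, read 0 -> (A,0)->write 0,move R,goto B. Now: state=B, head=2, tape[-2..4]=0110010 (head:     ^)
Step 2: in state B at pos 2, read 0 -> (B,0)->write 0,move R,goto C. Now: state=C, head=3, tape[-2..4]=0110010 (head:      ^)
Step 3: in state C at pos 3, read 1 -> (C,1)->write 0,move R,goto A. Now: state=A, head=4, tape[-2..5]=01100000 (head:       ^)
Step 4: in state A at pos 4, read 0 -> (A,0)->write 0,move R,goto B. Now: state=B, head=5, tape[-2..6]=011000000 (head:        ^)

Answer: 1100000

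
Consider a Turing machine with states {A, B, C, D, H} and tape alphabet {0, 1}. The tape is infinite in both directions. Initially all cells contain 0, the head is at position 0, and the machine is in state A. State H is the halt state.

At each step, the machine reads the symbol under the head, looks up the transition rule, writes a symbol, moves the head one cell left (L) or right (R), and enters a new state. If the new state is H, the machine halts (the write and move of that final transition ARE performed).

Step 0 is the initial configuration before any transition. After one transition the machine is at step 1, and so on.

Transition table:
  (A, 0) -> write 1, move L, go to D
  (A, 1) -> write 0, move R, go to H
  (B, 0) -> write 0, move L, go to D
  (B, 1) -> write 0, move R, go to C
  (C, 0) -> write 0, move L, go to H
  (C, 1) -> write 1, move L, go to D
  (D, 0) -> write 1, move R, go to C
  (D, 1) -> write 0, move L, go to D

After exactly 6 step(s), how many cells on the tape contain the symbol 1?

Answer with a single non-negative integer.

Step 1: in state A at pos 0, read 0 -> (A,0)->write 1,move L,goto D. Now: state=D, head=-1, tape[-2..1]=0010 (head:  ^)
Step 2: in state D at pos -1, read 0 -> (D,0)->write 1,move R,goto C. Now: state=C, head=0, tape[-2..1]=0110 (head:   ^)
Step 3: in state C at pos 0, read 1 -> (C,1)->write 1,move L,goto D. Now: state=D, head=-1, tape[-2..1]=0110 (head:  ^)
Step 4: in state D at pos -1, read 1 -> (D,1)->write 0,move L,goto D. Now: state=D, head=-2, tape[-3..1]=00010 (head:  ^)
Step 5: in state D at pos -2, read 0 -> (D,0)->write 1,move R,goto C. Now: state=C, head=-1, tape[-3..1]=01010 (head:   ^)
Step 6: in state C at pos -1, read 0 -> (C,0)->write 0,move L,goto H. Now: state=H, head=-2, tape[-3..1]=01010 (head:  ^)
Cells containing 1 after step 6: {-2, 0} -> 2 cell(s)

Answer: 2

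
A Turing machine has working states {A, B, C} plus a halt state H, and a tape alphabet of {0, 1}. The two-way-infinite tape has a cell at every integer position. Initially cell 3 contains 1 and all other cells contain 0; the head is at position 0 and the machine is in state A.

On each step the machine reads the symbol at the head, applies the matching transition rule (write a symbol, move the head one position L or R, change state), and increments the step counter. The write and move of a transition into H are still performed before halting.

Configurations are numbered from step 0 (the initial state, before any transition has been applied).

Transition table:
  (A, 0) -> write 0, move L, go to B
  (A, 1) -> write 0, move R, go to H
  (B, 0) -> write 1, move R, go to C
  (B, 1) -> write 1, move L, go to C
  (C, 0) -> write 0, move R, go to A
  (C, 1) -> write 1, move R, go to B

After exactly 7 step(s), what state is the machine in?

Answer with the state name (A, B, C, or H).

Answer: B

Derivation:
Step 1: in state A at pos 0, read 0 -> (A,0)->write 0,move L,goto B. Now: state=B, head=-1, tape[-2..4]=0000010 (head:  ^)
Step 2: in state B at pos -1, read 0 -> (B,0)->write 1,move R,goto C. Now: state=C, head=0, tape[-2..4]=0100010 (head:   ^)
Step 3: in state C at pos 0, read 0 -> (C,0)->write 0,move R,goto A. Now: state=A, head=1, tape[-2..4]=0100010 (head:    ^)
Step 4: in state A at pos 1, read 0 -> (A,0)->write 0,move L,goto B. Now: state=B, head=0, tape[-2..4]=0100010 (head:   ^)
Step 5: in state B at pos 0, read 0 -> (B,0)->write 1,move R,goto C. Now: state=C, head=1, tape[-2..4]=0110010 (head:    ^)
Step 6: in state C at pos 1, read 0 -> (C,0)->write 0,move R,goto A. Now: state=A, head=2, tape[-2..4]=0110010 (head:     ^)
Step 7: in state A at pos 2, read 0 -> (A,0)->write 0,move L,goto B. Now: state=B, head=1, tape[-2..4]=0110010 (head:    ^)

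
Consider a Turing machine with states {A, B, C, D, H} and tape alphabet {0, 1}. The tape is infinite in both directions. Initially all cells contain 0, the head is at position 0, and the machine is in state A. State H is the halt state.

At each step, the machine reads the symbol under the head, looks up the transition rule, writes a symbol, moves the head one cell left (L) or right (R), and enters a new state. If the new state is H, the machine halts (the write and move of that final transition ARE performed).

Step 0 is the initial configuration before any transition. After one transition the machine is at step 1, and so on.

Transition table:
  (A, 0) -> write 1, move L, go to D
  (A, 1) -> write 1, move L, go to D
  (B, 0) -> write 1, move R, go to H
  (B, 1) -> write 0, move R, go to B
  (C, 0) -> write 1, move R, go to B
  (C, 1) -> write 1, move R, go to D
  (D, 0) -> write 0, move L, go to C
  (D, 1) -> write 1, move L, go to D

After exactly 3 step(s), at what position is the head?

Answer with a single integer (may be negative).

Step 1: in state A at pos 0, read 0 -> (A,0)->write 1,move L,goto D. Now: state=D, head=-1, tape[-2..1]=0010 (head:  ^)
Step 2: in state D at pos -1, read 0 -> (D,0)->write 0,move L,goto C. Now: state=C, head=-2, tape[-3..1]=00010 (head:  ^)
Step 3: in state C at pos -2, read 0 -> (C,0)->write 1,move R,goto B. Now: state=B, head=-1, tape[-3..1]=01010 (head:   ^)

Answer: -1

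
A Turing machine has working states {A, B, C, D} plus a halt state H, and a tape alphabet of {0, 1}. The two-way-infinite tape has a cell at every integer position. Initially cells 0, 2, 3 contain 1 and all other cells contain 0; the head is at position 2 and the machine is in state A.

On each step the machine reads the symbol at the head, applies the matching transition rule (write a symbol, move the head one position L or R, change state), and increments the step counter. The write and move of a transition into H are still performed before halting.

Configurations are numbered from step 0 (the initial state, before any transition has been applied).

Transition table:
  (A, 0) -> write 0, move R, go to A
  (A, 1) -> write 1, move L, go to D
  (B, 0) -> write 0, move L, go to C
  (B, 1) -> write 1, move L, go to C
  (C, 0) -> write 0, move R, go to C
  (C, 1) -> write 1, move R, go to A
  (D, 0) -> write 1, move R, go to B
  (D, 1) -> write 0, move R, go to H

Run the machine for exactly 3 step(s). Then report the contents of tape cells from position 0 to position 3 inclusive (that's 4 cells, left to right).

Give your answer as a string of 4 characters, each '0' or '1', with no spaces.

Step 1: in state A at pos 2, read 1 -> (A,1)->write 1,move L,goto D. Now: state=D, head=1, tape[-1..4]=010110 (head:   ^)
Step 2: in state D at pos 1, read 0 -> (D,0)->write 1,move R,goto B. Now: state=B, head=2, tape[-1..4]=011110 (head:    ^)
Step 3: in state B at pos 2, read 1 -> (B,1)->write 1,move L,goto C. Now: state=C, head=1, tape[-1..4]=011110 (head:   ^)

Answer: 1111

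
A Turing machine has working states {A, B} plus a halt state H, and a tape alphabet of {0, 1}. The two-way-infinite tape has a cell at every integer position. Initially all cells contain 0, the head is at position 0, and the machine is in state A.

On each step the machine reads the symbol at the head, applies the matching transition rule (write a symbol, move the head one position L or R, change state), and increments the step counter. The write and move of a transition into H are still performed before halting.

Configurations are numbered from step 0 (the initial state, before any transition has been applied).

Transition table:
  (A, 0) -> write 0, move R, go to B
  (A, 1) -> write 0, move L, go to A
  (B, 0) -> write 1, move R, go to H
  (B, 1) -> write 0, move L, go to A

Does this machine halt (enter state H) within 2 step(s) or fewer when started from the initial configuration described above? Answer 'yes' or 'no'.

Step 1: in state A at pos 0, read 0 -> (A,0)->write 0,move R,goto B. Now: state=B, head=1, tape[-1..2]=0000 (head:   ^)
Step 2: in state B at pos 1, read 0 -> (B,0)->write 1,move R,goto H. Now: state=H, head=2, tape[-1..3]=00100 (head:    ^)
State H reached at step 2; 2 <= 2 -> yes

Answer: yes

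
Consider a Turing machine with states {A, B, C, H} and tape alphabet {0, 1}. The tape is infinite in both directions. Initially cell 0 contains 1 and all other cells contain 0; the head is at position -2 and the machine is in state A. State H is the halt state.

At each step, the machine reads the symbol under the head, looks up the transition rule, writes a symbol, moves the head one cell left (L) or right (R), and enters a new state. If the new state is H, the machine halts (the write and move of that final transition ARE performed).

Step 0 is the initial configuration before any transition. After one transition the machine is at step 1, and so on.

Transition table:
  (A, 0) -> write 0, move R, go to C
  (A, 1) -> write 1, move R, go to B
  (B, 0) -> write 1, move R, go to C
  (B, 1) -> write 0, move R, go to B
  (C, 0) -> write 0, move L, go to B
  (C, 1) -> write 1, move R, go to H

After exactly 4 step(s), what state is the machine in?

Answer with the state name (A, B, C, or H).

Step 1: in state A at pos -2, read 0 -> (A,0)->write 0,move R,goto C. Now: state=C, head=-1, tape[-3..1]=00010 (head:   ^)
Step 2: in state C at pos -1, read 0 -> (C,0)->write 0,move L,goto B. Now: state=B, head=-2, tape[-3..1]=00010 (head:  ^)
Step 3: in state B at pos -2, read 0 -> (B,0)->write 1,move R,goto C. Now: state=C, head=-1, tape[-3..1]=01010 (head:   ^)
Step 4: in state C at pos -1, read 0 -> (C,0)->write 0,move L,goto B. Now: state=B, head=-2, tape[-3..1]=01010 (head:  ^)

Answer: B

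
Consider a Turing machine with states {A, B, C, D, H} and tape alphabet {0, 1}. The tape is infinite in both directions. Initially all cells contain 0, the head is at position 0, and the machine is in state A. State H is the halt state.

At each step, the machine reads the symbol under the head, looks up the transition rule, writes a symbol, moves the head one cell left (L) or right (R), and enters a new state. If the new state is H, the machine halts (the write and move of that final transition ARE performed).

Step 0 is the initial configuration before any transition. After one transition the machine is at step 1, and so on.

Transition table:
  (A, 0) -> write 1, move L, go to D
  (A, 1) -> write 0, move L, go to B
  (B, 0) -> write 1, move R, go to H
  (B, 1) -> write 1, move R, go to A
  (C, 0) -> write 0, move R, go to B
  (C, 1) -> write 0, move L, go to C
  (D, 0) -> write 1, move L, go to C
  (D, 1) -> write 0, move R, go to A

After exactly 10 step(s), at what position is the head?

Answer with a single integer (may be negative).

Answer: 0

Derivation:
Step 1: in state A at pos 0, read 0 -> (A,0)->write 1,move L,goto D. Now: state=D, head=-1, tape[-2..1]=0010 (head:  ^)
Step 2: in state D at pos -1, read 0 -> (D,0)->write 1,move L,goto C. Now: state=C, head=-2, tape[-3..1]=00110 (head:  ^)
Step 3: in state C at pos -2, read 0 -> (C,0)->write 0,move R,goto B. Now: state=B, head=-1, tape[-3..1]=00110 (head:   ^)
Step 4: in state B at pos -1, read 1 -> (B,1)->write 1,move R,goto A. Now: state=A, head=0, tape[-3..1]=00110 (head:    ^)
Step 5: in state A at pos 0, read 1 -> (A,1)->write 0,move L,goto B. Now: state=B, head=-1, tape[-3..1]=00100 (head:   ^)
Step 6: in state B at pos -1, read 1 -> (B,1)->write 1,move R,goto A. Now: state=A, head=0, tape[-3..1]=00100 (head:    ^)
Step 7: in state A at pos 0, read 0 -> (A,0)->write 1,move L,goto D. Now: state=D, head=-1, tape[-3..1]=00110 (head:   ^)
Step 8: in state D at pos -1, read 1 -> (D,1)->write 0,move R,goto A. Now: state=A, head=0, tape[-3..1]=00010 (head:    ^)
Step 9: in state A at pos 0, read 1 -> (A,1)->write 0,move L,goto B. Now: state=B, head=-1, tape[-3..1]=00000 (head:   ^)
Step 10: in state B at pos -1, read 0 -> (B,0)->write 1,move R,goto H. Now: state=H, head=0, tape[-3..1]=00100 (head:    ^)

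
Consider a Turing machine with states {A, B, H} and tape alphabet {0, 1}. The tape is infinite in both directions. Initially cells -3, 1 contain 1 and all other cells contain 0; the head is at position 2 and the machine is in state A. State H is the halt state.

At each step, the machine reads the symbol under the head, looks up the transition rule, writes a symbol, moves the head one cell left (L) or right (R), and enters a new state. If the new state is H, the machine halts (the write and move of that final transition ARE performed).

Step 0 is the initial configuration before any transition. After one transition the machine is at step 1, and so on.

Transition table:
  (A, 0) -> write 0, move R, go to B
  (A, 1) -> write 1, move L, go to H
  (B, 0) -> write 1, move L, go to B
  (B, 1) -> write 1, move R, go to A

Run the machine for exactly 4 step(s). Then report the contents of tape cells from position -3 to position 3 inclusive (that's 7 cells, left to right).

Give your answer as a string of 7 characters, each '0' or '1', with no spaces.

Answer: 1000111

Derivation:
Step 1: in state A at pos 2, read 0 -> (A,0)->write 0,move R,goto B. Now: state=B, head=3, tape[-4..4]=010001000 (head:        ^)
Step 2: in state B at pos 3, read 0 -> (B,0)->write 1,move L,goto B. Now: state=B, head=2, tape[-4..4]=010001010 (head:       ^)
Step 3: in state B at pos 2, read 0 -> (B,0)->write 1,move L,goto B. Now: state=B, head=1, tape[-4..4]=010001110 (head:      ^)
Step 4: in state B at pos 1, read 1 -> (B,1)->write 1,move R,goto A. Now: state=A, head=2, tape[-4..4]=010001110 (head:       ^)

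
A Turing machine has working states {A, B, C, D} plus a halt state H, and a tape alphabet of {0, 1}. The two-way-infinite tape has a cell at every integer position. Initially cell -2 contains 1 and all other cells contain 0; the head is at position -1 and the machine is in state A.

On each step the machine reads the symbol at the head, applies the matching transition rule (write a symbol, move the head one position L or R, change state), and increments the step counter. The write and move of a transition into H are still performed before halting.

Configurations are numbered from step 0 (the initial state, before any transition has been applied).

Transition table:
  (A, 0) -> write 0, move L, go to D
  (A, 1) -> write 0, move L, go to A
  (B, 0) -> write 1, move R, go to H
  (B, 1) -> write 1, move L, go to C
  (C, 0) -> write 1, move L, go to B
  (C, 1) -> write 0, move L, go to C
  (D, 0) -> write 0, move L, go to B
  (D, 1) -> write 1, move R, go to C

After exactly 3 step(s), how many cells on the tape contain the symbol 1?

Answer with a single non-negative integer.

Step 1: in state A at pos -1, read 0 -> (A,0)->write 0,move L,goto D. Now: state=D, head=-2, tape[-3..0]=0100 (head:  ^)
Step 2: in state D at pos -2, read 1 -> (D,1)->write 1,move R,goto C. Now: state=C, head=-1, tape[-3..0]=0100 (head:   ^)
Step 3: in state C at pos -1, read 0 -> (C,0)->write 1,move L,goto B. Now: state=B, head=-2, tape[-3..0]=0110 (head:  ^)
Cells containing 1 after step 3: {-2, -1} -> 2 cell(s)

Answer: 2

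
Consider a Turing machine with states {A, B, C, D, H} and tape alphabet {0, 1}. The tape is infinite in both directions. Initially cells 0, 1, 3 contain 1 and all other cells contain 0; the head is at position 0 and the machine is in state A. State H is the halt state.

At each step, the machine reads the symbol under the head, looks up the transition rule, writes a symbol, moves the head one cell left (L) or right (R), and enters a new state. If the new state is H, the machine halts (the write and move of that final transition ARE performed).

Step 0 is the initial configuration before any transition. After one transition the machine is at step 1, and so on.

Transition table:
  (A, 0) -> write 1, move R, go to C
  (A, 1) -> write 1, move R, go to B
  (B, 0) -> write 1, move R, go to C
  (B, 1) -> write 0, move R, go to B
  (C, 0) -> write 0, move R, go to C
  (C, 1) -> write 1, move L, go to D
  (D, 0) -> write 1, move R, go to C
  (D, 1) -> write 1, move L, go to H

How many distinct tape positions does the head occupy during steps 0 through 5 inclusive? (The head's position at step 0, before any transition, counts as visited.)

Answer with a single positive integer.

Step 1: in state A at pos 0, read 1 -> (A,1)->write 1,move R,goto B. Now: state=B, head=1, tape[-1..4]=011010 (head:   ^)
Step 2: in state B at pos 1, read 1 -> (B,1)->write 0,move R,goto B. Now: state=B, head=2, tape[-1..4]=010010 (head:    ^)
Step 3: in state B at pos 2, read 0 -> (B,0)->write 1,move R,goto C. Now: state=C, head=3, tape[-1..4]=010110 (head:     ^)
Step 4: in state C at pos 3, read 1 -> (C,1)->write 1,move L,goto D. Now: state=D, head=2, tape[-1..4]=010110 (head:    ^)
Step 5: in state D at pos 2, read 1 -> (D,1)->write 1,move L,goto H. Now: state=H, head=1, tape[-1..4]=010110 (head:   ^)
Head positions at steps 0..5: starting at 0, distinct positions visited = {0, 1, 2, 3} -> 4 position(s)

Answer: 4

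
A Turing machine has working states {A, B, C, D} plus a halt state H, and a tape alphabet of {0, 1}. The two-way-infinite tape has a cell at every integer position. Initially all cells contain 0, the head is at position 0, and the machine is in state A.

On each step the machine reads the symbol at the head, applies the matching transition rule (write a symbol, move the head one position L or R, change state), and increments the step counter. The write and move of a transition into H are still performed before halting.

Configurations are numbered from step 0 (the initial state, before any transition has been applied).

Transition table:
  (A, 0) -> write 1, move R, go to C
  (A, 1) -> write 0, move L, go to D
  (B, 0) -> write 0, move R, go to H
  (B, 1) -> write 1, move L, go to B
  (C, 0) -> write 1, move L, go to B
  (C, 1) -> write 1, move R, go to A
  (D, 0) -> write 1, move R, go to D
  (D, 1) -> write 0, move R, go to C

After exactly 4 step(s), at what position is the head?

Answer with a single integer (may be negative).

Answer: 0

Derivation:
Step 1: in state A at pos 0, read 0 -> (A,0)->write 1,move R,goto C. Now: state=C, head=1, tape[-1..2]=0100 (head:   ^)
Step 2: in state C at pos 1, read 0 -> (C,0)->write 1,move L,goto B. Now: state=B, head=0, tape[-1..2]=0110 (head:  ^)
Step 3: in state B at pos 0, read 1 -> (B,1)->write 1,move L,goto B. Now: state=B, head=-1, tape[-2..2]=00110 (head:  ^)
Step 4: in state B at pos -1, read 0 -> (B,0)->write 0,move R,goto H. Now: state=H, head=0, tape[-2..2]=00110 (head:   ^)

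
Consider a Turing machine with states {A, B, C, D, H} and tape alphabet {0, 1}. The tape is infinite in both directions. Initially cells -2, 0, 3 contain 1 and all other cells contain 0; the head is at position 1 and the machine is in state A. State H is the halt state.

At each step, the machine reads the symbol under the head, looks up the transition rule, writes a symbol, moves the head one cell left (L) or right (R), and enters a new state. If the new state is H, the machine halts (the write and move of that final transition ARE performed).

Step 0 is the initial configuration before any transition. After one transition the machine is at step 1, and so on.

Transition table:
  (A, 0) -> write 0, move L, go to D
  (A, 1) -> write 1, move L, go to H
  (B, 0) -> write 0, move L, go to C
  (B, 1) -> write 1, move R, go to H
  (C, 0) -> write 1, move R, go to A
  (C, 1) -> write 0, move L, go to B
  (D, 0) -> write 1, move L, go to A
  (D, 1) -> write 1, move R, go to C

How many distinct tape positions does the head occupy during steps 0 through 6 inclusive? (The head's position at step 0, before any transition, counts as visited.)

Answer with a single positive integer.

Step 1: in state A at pos 1, read 0 -> (A,0)->write 0,move L,goto D. Now: state=D, head=0, tape[-3..4]=01010010 (head:    ^)
Step 2: in state D at pos 0, read 1 -> (D,1)->write 1,move R,goto C. Now: state=C, head=1, tape[-3..4]=01010010 (head:     ^)
Step 3: in state C at pos 1, read 0 -> (C,0)->write 1,move R,goto A. Now: state=A, head=2, tape[-3..4]=01011010 (head:      ^)
Step 4: in state A at pos 2, read 0 -> (A,0)->write 0,move L,goto D. Now: state=D, head=1, tape[-3..4]=01011010 (head:     ^)
Step 5: in state D at pos 1, read 1 -> (D,1)->write 1,move R,goto C. Now: state=C, head=2, tape[-3..4]=01011010 (head:      ^)
Step 6: in state C at pos 2, read 0 -> (C,0)->write 1,move R,goto A. Now: state=A, head=3, tape[-3..4]=01011110 (head:       ^)
Head positions at steps 0..6: starting at 1, distinct positions visited = {0, 1, 2, 3} -> 4 position(s)

Answer: 4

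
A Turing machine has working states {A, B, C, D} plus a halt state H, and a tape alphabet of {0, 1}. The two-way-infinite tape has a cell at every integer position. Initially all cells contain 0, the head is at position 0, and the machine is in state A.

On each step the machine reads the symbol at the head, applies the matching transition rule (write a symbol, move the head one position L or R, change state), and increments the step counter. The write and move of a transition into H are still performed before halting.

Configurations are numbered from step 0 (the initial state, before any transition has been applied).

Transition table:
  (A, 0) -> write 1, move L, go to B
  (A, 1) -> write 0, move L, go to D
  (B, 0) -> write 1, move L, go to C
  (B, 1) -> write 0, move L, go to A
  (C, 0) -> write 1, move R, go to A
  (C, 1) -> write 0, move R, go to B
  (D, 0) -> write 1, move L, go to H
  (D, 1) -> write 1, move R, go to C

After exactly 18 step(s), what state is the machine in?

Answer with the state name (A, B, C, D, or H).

Answer: H

Derivation:
Step 1: in state A at pos 0, read 0 -> (A,0)->write 1,move L,goto B. Now: state=B, head=-1, tape[-2..1]=0010 (head:  ^)
Step 2: in state B at pos -1, read 0 -> (B,0)->write 1,move L,goto C. Now: state=C, head=-2, tape[-3..1]=00110 (head:  ^)
Step 3: in state C at pos -2, read 0 -> (C,0)->write 1,move R,goto A. Now: state=A, head=-1, tape[-3..1]=01110 (head:   ^)
Step 4: in state A at pos -1, read 1 -> (A,1)->write 0,move L,goto D. Now: state=D, head=-2, tape[-3..1]=01010 (head:  ^)
Step 5: in state D at pos -2, read 1 -> (D,1)->write 1,move R,goto C. Now: state=C, head=-1, tape[-3..1]=01010 (head:   ^)
Step 6: in state C at pos -1, read 0 -> (C,0)->write 1,move R,goto A. Now: state=A, head=0, tape[-3..1]=01110 (head:    ^)
Step 7: in state A at pos 0, read 1 -> (A,1)->write 0,move L,goto D. Now: state=D, head=-1, tape[-3..1]=01100 (head:   ^)
Step 8: in state D at pos -1, read 1 -> (D,1)->write 1,move R,goto C. Now: state=C, head=0, tape[-3..1]=01100 (head:    ^)
Step 9: in state C at pos 0, read 0 -> (C,0)->write 1,move R,goto A. Now: state=A, head=1, tape[-3..2]=011100 (head:     ^)
Step 10: in state A at pos 1, read 0 -> (A,0)->write 1,move L,goto B. Now: state=B, head=0, tape[-3..2]=011110 (head:    ^)
Step 11: in state B at pos 0, read 1 -> (B,1)->write 0,move L,goto A. Now: state=A, head=-1, tape[-3..2]=011010 (head:   ^)
Step 12: in state A at pos -1, read 1 -> (A,1)->write 0,move L,goto D. Now: state=D, head=-2, tape[-3..2]=010010 (head:  ^)
Step 13: in state D at pos -2, read 1 -> (D,1)->write 1,move R,goto C. Now: state=C, head=-1, tape[-3..2]=010010 (head:   ^)
Step 14: in state C at pos -1, read 0 -> (C,0)->write 1,move R,goto A. Now: state=A, head=0, tape[-3..2]=011010 (head:    ^)
Step 15: in state A at pos 0, read 0 -> (A,0)->write 1,move L,goto B. Now: state=B, head=-1, tape[-3..2]=011110 (head:   ^)
Step 16: in state B at pos -1, read 1 -> (B,1)->write 0,move L,goto A. Now: state=A, head=-2, tape[-3..2]=010110 (head:  ^)
Step 17: in state A at pos -2, read 1 -> (A,1)->write 0,move L,goto D. Now: state=D, head=-3, tape[-4..2]=0000110 (head:  ^)
Step 18: in state D at pos -3, read 0 -> (D,0)->write 1,move L,goto H. Now: state=H, head=-4, tape[-5..2]=00100110 (head:  ^)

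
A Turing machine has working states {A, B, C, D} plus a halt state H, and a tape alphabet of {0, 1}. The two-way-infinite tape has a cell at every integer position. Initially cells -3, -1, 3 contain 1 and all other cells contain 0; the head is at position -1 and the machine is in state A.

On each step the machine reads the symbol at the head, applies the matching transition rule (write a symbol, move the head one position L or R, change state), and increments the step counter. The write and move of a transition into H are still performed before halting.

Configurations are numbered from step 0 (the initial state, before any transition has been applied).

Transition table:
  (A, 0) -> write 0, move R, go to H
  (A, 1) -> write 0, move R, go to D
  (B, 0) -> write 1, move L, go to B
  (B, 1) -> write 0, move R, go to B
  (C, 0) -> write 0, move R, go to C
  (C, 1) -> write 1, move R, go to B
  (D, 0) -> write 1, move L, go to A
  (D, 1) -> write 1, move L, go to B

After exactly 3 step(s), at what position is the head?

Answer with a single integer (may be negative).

Step 1: in state A at pos -1, read 1 -> (A,1)->write 0,move R,goto D. Now: state=D, head=0, tape[-4..4]=010000010 (head:     ^)
Step 2: in state D at pos 0, read 0 -> (D,0)->write 1,move L,goto A. Now: state=A, head=-1, tape[-4..4]=010010010 (head:    ^)
Step 3: in state A at pos -1, read 0 -> (A,0)->write 0,move R,goto H. Now: state=H, head=0, tape[-4..4]=010010010 (head:     ^)

Answer: 0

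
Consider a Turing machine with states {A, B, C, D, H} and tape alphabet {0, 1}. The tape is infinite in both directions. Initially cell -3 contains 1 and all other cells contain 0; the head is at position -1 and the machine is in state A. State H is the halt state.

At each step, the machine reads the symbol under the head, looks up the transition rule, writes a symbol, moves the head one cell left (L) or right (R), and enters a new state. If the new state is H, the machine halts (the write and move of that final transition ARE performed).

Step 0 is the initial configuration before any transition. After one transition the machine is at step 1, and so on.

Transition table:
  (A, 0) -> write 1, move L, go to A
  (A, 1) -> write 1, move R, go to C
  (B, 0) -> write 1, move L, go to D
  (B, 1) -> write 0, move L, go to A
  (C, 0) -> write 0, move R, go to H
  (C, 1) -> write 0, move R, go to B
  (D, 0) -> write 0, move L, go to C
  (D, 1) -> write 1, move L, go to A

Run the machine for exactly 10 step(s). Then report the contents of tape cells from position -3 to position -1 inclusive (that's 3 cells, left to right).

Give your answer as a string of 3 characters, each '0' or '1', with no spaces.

Answer: 101

Derivation:
Step 1: in state A at pos -1, read 0 -> (A,0)->write 1,move L,goto A. Now: state=A, head=-2, tape[-4..0]=01010 (head:   ^)
Step 2: in state A at pos -2, read 0 -> (A,0)->write 1,move L,goto A. Now: state=A, head=-3, tape[-4..0]=01110 (head:  ^)
Step 3: in state A at pos -3, read 1 -> (A,1)->write 1,move R,goto C. Now: state=C, head=-2, tape[-4..0]=01110 (head:   ^)
Step 4: in state C at pos -2, read 1 -> (C,1)->write 0,move R,goto B. Now: state=B, head=-1, tape[-4..0]=01010 (head:    ^)
Step 5: in state B at pos -1, read 1 -> (B,1)->write 0,move L,goto A. Now: state=A, head=-2, tape[-4..0]=01000 (head:   ^)
Step 6: in state A at pos -2, read 0 -> (A,0)->write 1,move L,goto A. Now: state=A, head=-3, tape[-4..0]=01100 (head:  ^)
Step 7: in state A at pos -3, read 1 -> (A,1)->write 1,move R,goto C. Now: state=C, head=-2, tape[-4..0]=01100 (head:   ^)
Step 8: in state C at pos -2, read 1 -> (C,1)->write 0,move R,goto B. Now: state=B, head=-1, tape[-4..0]=01000 (head:    ^)
Step 9: in state B at pos -1, read 0 -> (B,0)->write 1,move L,goto D. Now: state=D, head=-2, tape[-4..0]=01010 (head:   ^)
Step 10: in state D at pos -2, read 0 -> (D,0)->write 0,move L,goto C. Now: state=C, head=-3, tape[-4..0]=01010 (head:  ^)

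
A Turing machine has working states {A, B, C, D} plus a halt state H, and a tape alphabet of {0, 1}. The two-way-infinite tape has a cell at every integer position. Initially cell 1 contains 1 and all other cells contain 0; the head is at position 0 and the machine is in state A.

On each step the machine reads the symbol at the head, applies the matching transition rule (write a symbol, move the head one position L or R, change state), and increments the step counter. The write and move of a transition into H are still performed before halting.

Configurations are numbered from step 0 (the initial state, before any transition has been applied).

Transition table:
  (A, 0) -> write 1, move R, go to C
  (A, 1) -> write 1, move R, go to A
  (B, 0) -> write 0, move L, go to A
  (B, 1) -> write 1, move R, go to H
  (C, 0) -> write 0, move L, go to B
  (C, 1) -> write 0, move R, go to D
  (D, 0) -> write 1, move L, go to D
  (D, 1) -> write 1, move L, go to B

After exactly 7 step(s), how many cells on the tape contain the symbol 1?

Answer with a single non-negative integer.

Answer: 4

Derivation:
Step 1: in state A at pos 0, read 0 -> (A,0)->write 1,move R,goto C. Now: state=C, head=1, tape[-1..2]=0110 (head:   ^)
Step 2: in state C at pos 1, read 1 -> (C,1)->write 0,move R,goto D. Now: state=D, head=2, tape[-1..3]=01000 (head:    ^)
Step 3: in state D at pos 2, read 0 -> (D,0)->write 1,move L,goto D. Now: state=D, head=1, tape[-1..3]=01010 (head:   ^)
Step 4: in state D at pos 1, read 0 -> (D,0)->write 1,move L,goto D. Now: state=D, head=0, tape[-1..3]=01110 (head:  ^)
Step 5: in state D at pos 0, read 1 -> (D,1)->write 1,move L,goto B. Now: state=B, head=-1, tape[-2..3]=001110 (head:  ^)
Step 6: in state B at pos -1, read 0 -> (B,0)->write 0,move L,goto A. Now: state=A, head=-2, tape[-3..3]=0001110 (head:  ^)
Step 7: in state A at pos -2, read 0 -> (A,0)->write 1,move R,goto C. Now: state=C, head=-1, tape[-3..3]=0101110 (head:   ^)
Cells containing 1 after step 7: {-2, 0, 1, 2} -> 4 cell(s)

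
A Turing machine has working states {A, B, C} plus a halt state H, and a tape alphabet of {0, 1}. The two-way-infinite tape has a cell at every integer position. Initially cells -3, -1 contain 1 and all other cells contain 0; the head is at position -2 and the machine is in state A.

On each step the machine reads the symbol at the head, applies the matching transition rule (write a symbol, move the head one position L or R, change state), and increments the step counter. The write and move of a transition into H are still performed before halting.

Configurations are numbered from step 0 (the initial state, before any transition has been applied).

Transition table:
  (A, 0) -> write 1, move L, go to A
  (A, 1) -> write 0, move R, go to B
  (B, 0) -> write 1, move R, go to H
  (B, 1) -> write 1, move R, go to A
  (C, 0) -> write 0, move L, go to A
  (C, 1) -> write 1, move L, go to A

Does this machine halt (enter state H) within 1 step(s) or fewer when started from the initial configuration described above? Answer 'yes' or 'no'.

Answer: no

Derivation:
Step 1: in state A at pos -2, read 0 -> (A,0)->write 1,move L,goto A. Now: state=A, head=-3, tape[-4..0]=01110 (head:  ^)
After 1 step(s): state = A (not H) -> not halted within 1 -> no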